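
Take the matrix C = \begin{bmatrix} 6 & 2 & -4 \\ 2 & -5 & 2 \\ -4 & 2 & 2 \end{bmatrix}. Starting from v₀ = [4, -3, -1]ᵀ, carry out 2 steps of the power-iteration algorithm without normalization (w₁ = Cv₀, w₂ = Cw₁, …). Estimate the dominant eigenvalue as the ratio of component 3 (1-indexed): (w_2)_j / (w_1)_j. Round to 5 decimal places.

w1 = Cv₀ = (6·4 + 2·(-3) + (-4)·(-1); 2·4 + (-5)·(-3) + 2·(-1); (-4)·4 + 2·(-3) + 2·(-1)) = (22, 21, -24)
w2 = Cw1 = (6·22 + 2·21 + (-4)·(-24); 2·22 + (-5)·21 + 2·(-24); (-4)·22 + 2·21 + 2·(-24)) = (270, -109, -94)
Ratio at component: -94 / -24 = 3.91667

3.91667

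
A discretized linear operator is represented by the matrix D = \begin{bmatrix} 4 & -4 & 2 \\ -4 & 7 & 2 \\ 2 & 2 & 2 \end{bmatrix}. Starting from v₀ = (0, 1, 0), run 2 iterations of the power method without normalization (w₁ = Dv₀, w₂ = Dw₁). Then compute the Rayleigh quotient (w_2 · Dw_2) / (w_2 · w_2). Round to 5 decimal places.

w1 = Dv₀ = (4·0 + (-4)·1 + 2·0; (-4)·0 + 7·1 + 2·0; 2·0 + 2·1 + 2·0) = (-4, 7, 2)
w2 = Dw1 = (4·(-4) + (-4)·7 + 2·2; (-4)·(-4) + 7·7 + 2·2; 2·(-4) + 2·7 + 2·2) = (-40, 69, 10)
Dw2 = (-416, 663, 78)
w2·Dw2 = (-40)·(-416) + 69·663 + 10·78 = 63167; w2·w2 = (-40)·(-40) + 69·69 + 10·10 = 6461
λ ≈ 63167/6461 = 9.77666

9.77666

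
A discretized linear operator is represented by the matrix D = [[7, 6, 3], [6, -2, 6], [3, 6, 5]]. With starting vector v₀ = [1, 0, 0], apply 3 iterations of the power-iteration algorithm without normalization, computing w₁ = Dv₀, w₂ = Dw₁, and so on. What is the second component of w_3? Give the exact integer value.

900

w1 = Dv₀ = (7·1 + 6·0 + 3·0; 6·1 + (-2)·0 + 6·0; 3·1 + 6·0 + 5·0) = (7, 6, 3)
w2 = Dw1 = (7·7 + 6·6 + 3·3; 6·7 + (-2)·6 + 6·3; 3·7 + 6·6 + 5·3) = (94, 48, 72)
w3 = Dw2 = (1162, 900, 930)
The requested component of w3 is 900.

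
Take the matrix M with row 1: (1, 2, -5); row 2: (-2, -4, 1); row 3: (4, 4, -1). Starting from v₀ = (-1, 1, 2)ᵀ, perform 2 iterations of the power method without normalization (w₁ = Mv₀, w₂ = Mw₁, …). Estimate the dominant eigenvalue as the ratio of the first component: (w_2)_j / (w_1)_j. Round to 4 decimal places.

λ ≈ -0.1111

w1 = Mv₀ = (-9, 0, -2)
w2 = Mw1 = (1, 16, -34)
Ratio at component: 1 / -9 = -0.1111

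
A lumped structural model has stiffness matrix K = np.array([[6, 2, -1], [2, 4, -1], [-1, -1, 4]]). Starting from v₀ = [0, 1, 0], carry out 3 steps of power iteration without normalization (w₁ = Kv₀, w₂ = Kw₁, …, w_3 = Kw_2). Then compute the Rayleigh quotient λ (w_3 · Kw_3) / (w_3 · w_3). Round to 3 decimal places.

λ ≈ 7.720

w1 = Kv₀ = (6·0 + 2·1 + (-1)·0; 2·0 + 4·1 + (-1)·0; (-1)·0 + (-1)·1 + 4·0) = (2, 4, -1)
w2 = Kw1 = (6·2 + 2·4 + (-1)·(-1); 2·2 + 4·4 + (-1)·(-1); (-1)·2 + (-1)·4 + 4·(-1)) = (21, 21, -10)
w3 = Kw2 = (178, 136, -82)
Kw3 = (1422, 982, -642)
w3·Kw3 = 178·1422 + 136·982 + (-82)·(-642) = 439312; w3·w3 = 178·178 + 136·136 + (-82)·(-82) = 56904
λ ≈ 439312/56904 = 7.720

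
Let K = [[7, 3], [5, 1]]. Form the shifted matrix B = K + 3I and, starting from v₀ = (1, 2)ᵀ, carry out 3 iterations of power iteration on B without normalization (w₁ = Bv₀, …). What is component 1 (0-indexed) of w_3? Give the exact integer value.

1523

B = K + 3I has rows (10, 3); (5, 4)
w1 = Bv₀ = (10·1 + 3·2; 5·1 + 4·2) = (16, 13)
w2 = Bw1 = (10·16 + 3·13; 5·16 + 4·13) = (199, 132)
w3 = Bw2 = (2386, 1523)
Requested component of w3: 1523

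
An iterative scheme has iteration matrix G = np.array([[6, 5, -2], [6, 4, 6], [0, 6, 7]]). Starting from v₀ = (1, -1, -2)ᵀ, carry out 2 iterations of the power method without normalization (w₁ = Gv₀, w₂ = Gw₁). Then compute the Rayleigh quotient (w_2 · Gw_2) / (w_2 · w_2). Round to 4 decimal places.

λ ≈ 11.1937

w1 = Gv₀ = (6·1 + 5·(-1) + (-2)·(-2); 6·1 + 4·(-1) + 6·(-2); 0·1 + 6·(-1) + 7·(-2)) = (5, -10, -20)
w2 = Gw1 = (6·5 + 5·(-10) + (-2)·(-20); 6·5 + 4·(-10) + 6·(-20); 0·5 + 6·(-10) + 7·(-20)) = (20, -130, -200)
Gw2 = (-130, -1600, -2180)
w2·Gw2 = 20·(-130) + (-130)·(-1600) + (-200)·(-2180) = 641400; w2·w2 = 20·20 + (-130)·(-130) + (-200)·(-200) = 57300
λ ≈ 641400/57300 = 11.1937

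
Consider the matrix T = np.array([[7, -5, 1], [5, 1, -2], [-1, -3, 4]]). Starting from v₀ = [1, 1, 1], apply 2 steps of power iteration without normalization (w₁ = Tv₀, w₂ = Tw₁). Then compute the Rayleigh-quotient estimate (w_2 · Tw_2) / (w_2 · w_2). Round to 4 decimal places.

w1 = Tv₀ = (7·1 + (-5)·1 + 1·1; 5·1 + 1·1 + (-2)·1; (-1)·1 + (-3)·1 + 4·1) = (3, 4, 0)
w2 = Tw1 = (7·3 + (-5)·4 + 1·0; 5·3 + 1·4 + (-2)·0; (-1)·3 + (-3)·4 + 4·0) = (1, 19, -15)
Tw2 = (-103, 54, -118)
w2·Tw2 = 1·(-103) + 19·54 + (-15)·(-118) = 2693; w2·w2 = 1·1 + 19·19 + (-15)·(-15) = 587
λ ≈ 2693/587 = 4.5877

λ ≈ 4.5877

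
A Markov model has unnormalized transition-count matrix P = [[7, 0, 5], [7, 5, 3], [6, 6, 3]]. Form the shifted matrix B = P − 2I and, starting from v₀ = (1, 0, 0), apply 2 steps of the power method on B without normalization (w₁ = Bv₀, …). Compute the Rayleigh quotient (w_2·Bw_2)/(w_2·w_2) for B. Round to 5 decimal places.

μ ≈ 11.33116

B = P − 2I has rows (5, 0, 5); (7, 3, 3); (6, 6, 1)
w1 = Bv₀ = (5, 7, 6)
w2 = Bw1 = (55, 74, 78)
Bw2 = (665, 841, 852)
w2·Bw2 = 165265; w2·w2 = 14585; μ ≈ 165265/14585 = 11.33116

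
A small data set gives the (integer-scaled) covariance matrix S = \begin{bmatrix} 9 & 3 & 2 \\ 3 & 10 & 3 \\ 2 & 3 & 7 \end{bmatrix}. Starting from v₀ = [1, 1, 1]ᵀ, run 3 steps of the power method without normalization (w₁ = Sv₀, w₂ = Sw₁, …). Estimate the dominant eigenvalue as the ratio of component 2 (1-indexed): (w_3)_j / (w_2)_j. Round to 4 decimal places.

14.5126

w1 = Sv₀ = (9·1 + 3·1 + 2·1; 3·1 + 10·1 + 3·1; 2·1 + 3·1 + 7·1) = (14, 16, 12)
w2 = Sw1 = (9·14 + 3·16 + 2·12; 3·14 + 10·16 + 3·12; 2·14 + 3·16 + 7·12) = (198, 238, 160)
w3 = Sw2 = (2816, 3454, 2230)
Ratio at component: 3454 / 238 = 14.5126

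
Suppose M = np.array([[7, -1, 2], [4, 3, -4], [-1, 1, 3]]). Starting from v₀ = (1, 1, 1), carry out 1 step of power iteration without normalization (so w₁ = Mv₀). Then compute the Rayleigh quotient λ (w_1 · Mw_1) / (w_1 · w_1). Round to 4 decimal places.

6.9634

w1 = Mv₀ = (7·1 + (-1)·1 + 2·1; 4·1 + 3·1 + (-4)·1; (-1)·1 + 1·1 + 3·1) = (8, 3, 3)
Mw1 = (59, 29, 4)
w1·Mw1 = 8·59 + 3·29 + 3·4 = 571; w1·w1 = 8·8 + 3·3 + 3·3 = 82
λ ≈ 571/82 = 6.9634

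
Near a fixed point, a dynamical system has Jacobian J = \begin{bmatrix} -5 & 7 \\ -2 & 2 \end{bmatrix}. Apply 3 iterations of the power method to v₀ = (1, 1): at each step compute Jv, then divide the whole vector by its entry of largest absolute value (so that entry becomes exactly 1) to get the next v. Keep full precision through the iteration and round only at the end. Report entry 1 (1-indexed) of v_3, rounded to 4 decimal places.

Jv0 = (2.00000, 0.00000); divide by 2.00000 → v1 = (1.00000, 0.00000)
Jv1 = (-5.00000, -2.00000); divide by -5.00000 → v2 = (1.00000, 0.40000)
Jv2 = (-2.20000, -1.20000); divide by -2.20000 → v3 = (1.00000, 0.54545)
Requested entry of v3: 22/22 = 1.0000

1.0000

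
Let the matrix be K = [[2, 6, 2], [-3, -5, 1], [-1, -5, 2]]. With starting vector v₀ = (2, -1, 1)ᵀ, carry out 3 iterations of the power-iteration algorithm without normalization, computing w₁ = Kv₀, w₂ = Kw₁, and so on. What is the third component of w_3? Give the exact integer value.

-15

w1 = Kv₀ = (0, 0, 5)
w2 = Kw1 = (10, 5, 10)
w3 = Kw2 = (70, -45, -15)
The requested component of w3 is -15.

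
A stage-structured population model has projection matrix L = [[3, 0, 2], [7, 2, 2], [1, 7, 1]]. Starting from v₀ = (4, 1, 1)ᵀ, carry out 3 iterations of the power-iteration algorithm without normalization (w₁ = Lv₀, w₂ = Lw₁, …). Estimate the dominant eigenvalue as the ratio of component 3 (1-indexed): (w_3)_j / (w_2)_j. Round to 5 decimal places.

λ ≈ 6.47200

w1 = Lv₀ = (14, 32, 12)
w2 = Lw1 = (66, 186, 250)
w3 = Lw2 = (698, 1334, 1618)
Ratio at component: 1618 / 250 = 6.47200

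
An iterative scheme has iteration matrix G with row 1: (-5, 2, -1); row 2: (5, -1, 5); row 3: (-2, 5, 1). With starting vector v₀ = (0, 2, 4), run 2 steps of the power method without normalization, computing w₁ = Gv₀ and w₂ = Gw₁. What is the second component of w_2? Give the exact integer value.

w1 = Gv₀ = ((-5)·0 + 2·2 + (-1)·4; 5·0 + (-1)·2 + 5·4; (-2)·0 + 5·2 + 1·4) = (0, 18, 14)
w2 = Gw1 = ((-5)·0 + 2·18 + (-1)·14; 5·0 + (-1)·18 + 5·14; (-2)·0 + 5·18 + 1·14) = (22, 52, 104)
The requested component of w2 is 52.

52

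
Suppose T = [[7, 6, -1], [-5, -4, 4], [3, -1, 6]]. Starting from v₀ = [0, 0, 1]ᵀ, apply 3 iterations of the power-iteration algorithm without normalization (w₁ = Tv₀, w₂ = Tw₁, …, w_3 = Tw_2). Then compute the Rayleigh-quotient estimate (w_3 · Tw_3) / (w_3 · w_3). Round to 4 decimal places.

w1 = Tv₀ = (7·0 + 6·0 + (-1)·1; (-5)·0 + (-4)·0 + 4·1; 3·0 + (-1)·0 + 6·1) = (-1, 4, 6)
w2 = Tw1 = (7·(-1) + 6·4 + (-1)·6; (-5)·(-1) + (-4)·4 + 4·6; 3·(-1) + (-1)·4 + 6·6) = (11, 13, 29)
w3 = Tw2 = (126, 9, 194)
Tw3 = (742, 110, 1533)
w3·Tw3 = 126·742 + 9·110 + 194·1533 = 391884; w3·w3 = 126·126 + 9·9 + 194·194 = 53593
λ ≈ 391884/53593 = 7.3122

7.3122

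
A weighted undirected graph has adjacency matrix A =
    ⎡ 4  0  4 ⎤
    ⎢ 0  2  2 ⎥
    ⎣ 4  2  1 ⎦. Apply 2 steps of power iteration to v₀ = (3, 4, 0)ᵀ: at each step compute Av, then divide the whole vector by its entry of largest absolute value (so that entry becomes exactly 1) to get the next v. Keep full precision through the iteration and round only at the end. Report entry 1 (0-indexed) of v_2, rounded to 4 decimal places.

0.4375

Av0 = (12.00000, 8.00000, 20.00000); divide by 20.00000 → v1 = (0.60000, 0.40000, 1.00000)
Av1 = (6.40000, 2.80000, 4.20000); divide by 6.40000 → v2 = (1.00000, 0.43750, 0.65625)
Requested entry of v2: 56/128 = 0.4375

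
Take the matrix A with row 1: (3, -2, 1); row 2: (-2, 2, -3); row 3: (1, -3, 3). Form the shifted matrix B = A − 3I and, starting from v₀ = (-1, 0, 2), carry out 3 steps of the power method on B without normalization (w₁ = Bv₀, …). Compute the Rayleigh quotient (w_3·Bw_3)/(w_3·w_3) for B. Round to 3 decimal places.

B = A − 3I has rows (0, -2, 1); (-2, -1, -3); (1, -3, 0)
w1 = Bv₀ = (2, -4, -1)
w2 = Bw1 = (7, 3, 14)
w3 = Bw2 = (8, -59, -2)
Bw3 = (116, 49, 185)
w3·Bw3 = -2333; w3·w3 = 3549; μ ≈ -2333/3549 = -0.657

μ ≈ -0.657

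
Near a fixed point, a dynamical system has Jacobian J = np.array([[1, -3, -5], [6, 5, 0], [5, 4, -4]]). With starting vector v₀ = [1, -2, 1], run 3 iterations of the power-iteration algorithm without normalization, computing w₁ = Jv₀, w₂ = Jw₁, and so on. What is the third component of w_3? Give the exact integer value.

125

w1 = Jv₀ = (1·1 + (-3)·(-2) + (-5)·1; 6·1 + 5·(-2) + 0·1; 5·1 + 4·(-2) + (-4)·1) = (2, -4, -7)
w2 = Jw1 = (1·2 + (-3)·(-4) + (-5)·(-7); 6·2 + 5·(-4) + 0·(-7); 5·2 + 4·(-4) + (-4)·(-7)) = (49, -8, 22)
w3 = Jw2 = (-37, 254, 125)
The requested component of w3 is 125.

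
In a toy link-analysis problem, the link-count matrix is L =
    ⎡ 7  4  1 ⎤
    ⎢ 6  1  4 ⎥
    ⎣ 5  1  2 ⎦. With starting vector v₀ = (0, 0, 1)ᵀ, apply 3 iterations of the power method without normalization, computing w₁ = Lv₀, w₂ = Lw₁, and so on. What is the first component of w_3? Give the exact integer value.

w1 = Lv₀ = (7·0 + 4·0 + 1·1; 6·0 + 1·0 + 4·1; 5·0 + 1·0 + 2·1) = (1, 4, 2)
w2 = Lw1 = (7·1 + 4·4 + 1·2; 6·1 + 1·4 + 4·2; 5·1 + 1·4 + 2·2) = (25, 18, 13)
w3 = Lw2 = (260, 220, 169)
The requested component of w3 is 260.

260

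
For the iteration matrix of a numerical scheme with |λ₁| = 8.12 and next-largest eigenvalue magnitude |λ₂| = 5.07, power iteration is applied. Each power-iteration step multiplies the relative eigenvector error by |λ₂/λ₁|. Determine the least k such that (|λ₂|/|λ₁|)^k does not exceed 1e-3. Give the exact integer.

15

|λ₂/λ₁| = 5.07/8.12 = 0.62438
Need k ≥ ln(1e-3) / ln(0.62438) = -6.9078 / -0.4710 ≈ 14.666
Smallest integer k satisfying the bound: 15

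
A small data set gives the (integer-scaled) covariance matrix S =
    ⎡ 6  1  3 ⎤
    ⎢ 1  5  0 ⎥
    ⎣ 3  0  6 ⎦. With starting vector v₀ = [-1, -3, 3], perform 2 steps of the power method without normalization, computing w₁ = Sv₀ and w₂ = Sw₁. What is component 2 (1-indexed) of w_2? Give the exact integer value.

-80

w1 = Sv₀ = (6·(-1) + 1·(-3) + 3·3; 1·(-1) + 5·(-3) + 0·3; 3·(-1) + 0·(-3) + 6·3) = (0, -16, 15)
w2 = Sw1 = (6·0 + 1·(-16) + 3·15; 1·0 + 5·(-16) + 0·15; 3·0 + 0·(-16) + 6·15) = (29, -80, 90)
The requested component of w2 is -80.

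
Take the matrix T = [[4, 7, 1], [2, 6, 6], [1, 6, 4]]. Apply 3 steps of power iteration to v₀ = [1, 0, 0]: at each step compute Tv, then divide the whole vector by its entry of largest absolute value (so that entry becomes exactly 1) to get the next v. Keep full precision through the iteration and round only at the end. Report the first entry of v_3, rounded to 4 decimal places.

0.9645

Tv0 = (4.00000, 2.00000, 1.00000); divide by 4.00000 → v1 = (1.00000, 0.50000, 0.25000)
Tv1 = (7.75000, 6.50000, 5.00000); divide by 7.75000 → v2 = (1.00000, 0.83871, 0.64516)
Tv2 = (10.51613, 10.90323, 8.61290); divide by 10.90323 → v3 = (0.96450, 1.00000, 0.78994)
Requested entry of v3: 326/338 = 0.9645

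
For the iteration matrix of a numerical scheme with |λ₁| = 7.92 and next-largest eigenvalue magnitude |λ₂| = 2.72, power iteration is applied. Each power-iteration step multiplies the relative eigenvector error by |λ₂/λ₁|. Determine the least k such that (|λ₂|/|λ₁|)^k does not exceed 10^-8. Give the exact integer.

|λ₂/λ₁| = 2.72/7.92 = 0.34343
Need k ≥ ln(10^-8) / ln(0.34343) = -18.4207 / -1.0688 ≈ 17.236
Smallest integer k satisfying the bound: 18

18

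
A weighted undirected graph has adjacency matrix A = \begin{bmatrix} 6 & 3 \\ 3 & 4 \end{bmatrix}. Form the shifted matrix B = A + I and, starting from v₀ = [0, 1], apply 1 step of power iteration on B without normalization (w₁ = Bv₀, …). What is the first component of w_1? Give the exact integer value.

B = A + I has rows (7, 3); (3, 5)
w1 = Bv₀ = (3, 5)
Requested component of w1: 3

3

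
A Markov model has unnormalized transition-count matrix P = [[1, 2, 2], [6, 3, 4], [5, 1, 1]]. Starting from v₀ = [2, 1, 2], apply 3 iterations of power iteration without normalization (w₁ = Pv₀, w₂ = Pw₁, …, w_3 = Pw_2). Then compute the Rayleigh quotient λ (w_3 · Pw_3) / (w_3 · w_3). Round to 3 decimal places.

7.628

w1 = Pv₀ = (1·2 + 2·1 + 2·2; 6·2 + 3·1 + 4·2; 5·2 + 1·1 + 1·2) = (8, 23, 13)
w2 = Pw1 = (1·8 + 2·23 + 2·13; 6·8 + 3·23 + 4·13; 5·8 + 1·23 + 1·13) = (80, 169, 76)
w3 = Pw2 = (570, 1291, 645)
Pw3 = (4442, 9873, 4786)
w3·Pw3 = 570·4442 + 1291·9873 + 645·4786 = 18364953; w3·w3 = 570·570 + 1291·1291 + 645·645 = 2407606
λ ≈ 18364953/2407606 = 7.628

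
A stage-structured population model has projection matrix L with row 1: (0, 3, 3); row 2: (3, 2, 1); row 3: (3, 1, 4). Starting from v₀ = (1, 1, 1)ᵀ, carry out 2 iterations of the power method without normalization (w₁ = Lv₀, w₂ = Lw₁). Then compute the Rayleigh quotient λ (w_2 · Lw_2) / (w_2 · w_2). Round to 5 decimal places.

λ ≈ 6.83733

w1 = Lv₀ = (0·1 + 3·1 + 3·1; 3·1 + 2·1 + 1·1; 3·1 + 1·1 + 4·1) = (6, 6, 8)
w2 = Lw1 = (0·6 + 3·6 + 3·8; 3·6 + 2·6 + 1·8; 3·6 + 1·6 + 4·8) = (42, 38, 56)
Lw2 = (282, 258, 388)
w2·Lw2 = 42·282 + 38·258 + 56·388 = 43376; w2·w2 = 42·42 + 38·38 + 56·56 = 6344
λ ≈ 43376/6344 = 6.83733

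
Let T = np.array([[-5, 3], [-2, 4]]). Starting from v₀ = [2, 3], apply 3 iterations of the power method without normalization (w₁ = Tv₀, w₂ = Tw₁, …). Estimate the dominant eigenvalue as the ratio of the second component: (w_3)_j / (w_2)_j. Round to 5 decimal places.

2.29412

w1 = Tv₀ = ((-5)·2 + 3·3; (-2)·2 + 4·3) = (-1, 8)
w2 = Tw1 = ((-5)·(-1) + 3·8; (-2)·(-1) + 4·8) = (29, 34)
w3 = Tw2 = (-43, 78)
Ratio at component: 78 / 34 = 2.29412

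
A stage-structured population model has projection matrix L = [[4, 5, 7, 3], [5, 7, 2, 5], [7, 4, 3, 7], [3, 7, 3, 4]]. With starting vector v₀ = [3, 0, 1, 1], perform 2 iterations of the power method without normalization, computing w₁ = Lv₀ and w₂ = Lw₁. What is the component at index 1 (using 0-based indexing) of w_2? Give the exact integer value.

w1 = Lv₀ = (22, 22, 31, 16)
w2 = Lw1 = (463, 406, 447, 377)
The requested component of w2 is 406.

406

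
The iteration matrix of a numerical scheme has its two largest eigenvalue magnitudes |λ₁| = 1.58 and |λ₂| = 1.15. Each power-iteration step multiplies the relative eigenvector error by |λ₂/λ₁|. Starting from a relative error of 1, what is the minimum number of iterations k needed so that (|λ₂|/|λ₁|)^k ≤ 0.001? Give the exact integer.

|λ₂/λ₁| = 1.15/1.58 = 0.72785
Need k ≥ ln(0.001) / ln(0.72785) = -6.9078 / -0.3177 ≈ 21.746
Smallest integer k satisfying the bound: 22

22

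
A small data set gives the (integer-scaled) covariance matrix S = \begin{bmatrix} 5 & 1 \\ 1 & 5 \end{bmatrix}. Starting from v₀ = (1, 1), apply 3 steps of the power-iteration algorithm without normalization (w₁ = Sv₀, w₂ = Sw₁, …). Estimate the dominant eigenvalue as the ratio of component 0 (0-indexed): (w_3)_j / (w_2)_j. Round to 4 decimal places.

w1 = Sv₀ = (5·1 + 1·1; 1·1 + 5·1) = (6, 6)
w2 = Sw1 = (5·6 + 1·6; 1·6 + 5·6) = (36, 36)
w3 = Sw2 = (216, 216)
Ratio at component: 216 / 36 = 6.0000

6.0000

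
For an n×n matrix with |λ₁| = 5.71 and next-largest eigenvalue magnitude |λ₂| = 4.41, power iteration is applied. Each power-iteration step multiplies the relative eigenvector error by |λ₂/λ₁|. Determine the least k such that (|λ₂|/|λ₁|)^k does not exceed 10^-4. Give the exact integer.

36

|λ₂/λ₁| = 4.41/5.71 = 0.77233
Need k ≥ ln(10^-4) / ln(0.77233) = -9.2103 / -0.2583 ≈ 35.651
Smallest integer k satisfying the bound: 36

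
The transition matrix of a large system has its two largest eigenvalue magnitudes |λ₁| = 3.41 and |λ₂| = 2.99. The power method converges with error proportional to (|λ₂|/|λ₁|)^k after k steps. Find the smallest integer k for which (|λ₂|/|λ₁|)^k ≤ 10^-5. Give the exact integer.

88

|λ₂/λ₁| = 2.99/3.41 = 0.87683
Need k ≥ ln(10^-5) / ln(0.87683) = -11.5129 / -0.1314 ≈ 87.591
Smallest integer k satisfying the bound: 88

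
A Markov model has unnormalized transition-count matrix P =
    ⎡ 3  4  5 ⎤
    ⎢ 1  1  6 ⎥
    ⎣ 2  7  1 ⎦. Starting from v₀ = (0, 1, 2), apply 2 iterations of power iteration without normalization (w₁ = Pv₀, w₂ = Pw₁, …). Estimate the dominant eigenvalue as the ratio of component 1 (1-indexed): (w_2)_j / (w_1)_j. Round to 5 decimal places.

w1 = Pv₀ = (14, 13, 9)
w2 = Pw1 = (139, 81, 128)
Ratio at component: 139 / 14 = 9.92857

λ ≈ 9.92857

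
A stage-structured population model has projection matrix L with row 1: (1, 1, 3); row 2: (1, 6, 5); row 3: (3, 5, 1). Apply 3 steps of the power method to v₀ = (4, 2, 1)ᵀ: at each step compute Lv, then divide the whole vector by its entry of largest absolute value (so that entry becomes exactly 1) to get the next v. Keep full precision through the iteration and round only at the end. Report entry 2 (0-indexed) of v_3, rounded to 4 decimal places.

Lv0 = (9.00000, 21.00000, 23.00000); divide by 23.00000 → v1 = (0.39130, 0.91304, 1.00000)
Lv1 = (4.30435, 10.86957, 6.73913); divide by 10.86957 → v2 = (0.39600, 1.00000, 0.62000)
Lv2 = (3.25600, 9.49600, 6.80800); divide by 9.49600 → v3 = (0.34288, 1.00000, 0.71693)
Requested entry of v3: 1702/2374 = 0.7169

0.7169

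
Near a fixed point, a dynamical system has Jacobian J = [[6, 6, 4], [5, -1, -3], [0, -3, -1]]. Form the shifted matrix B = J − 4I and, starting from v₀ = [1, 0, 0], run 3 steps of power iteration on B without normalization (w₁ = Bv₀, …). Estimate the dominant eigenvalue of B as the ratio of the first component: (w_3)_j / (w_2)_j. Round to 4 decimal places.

-2.4118

B = J − 4I has rows (2, 6, 4); (5, -5, -3); (0, -3, -5)
w1 = Bv₀ = (2·1 + 6·0 + 4·0; 5·1 + (-5)·0 + (-3)·0; 0·1 + (-3)·0 + (-5)·0) = (2, 5, 0)
w2 = Bw1 = (2·2 + 6·5 + 4·0; 5·2 + (-5)·5 + (-3)·0; 0·2 + (-3)·5 + (-5)·0) = (34, -15, -15)
w3 = Bw2 = (-82, 290, 120)
Ratio: -82/34 = -2.4118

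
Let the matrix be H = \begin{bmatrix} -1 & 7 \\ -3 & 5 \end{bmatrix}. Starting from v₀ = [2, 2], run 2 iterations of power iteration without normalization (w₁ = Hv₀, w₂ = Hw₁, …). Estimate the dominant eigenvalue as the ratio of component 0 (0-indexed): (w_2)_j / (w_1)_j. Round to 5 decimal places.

w1 = Hv₀ = ((-1)·2 + 7·2; (-3)·2 + 5·2) = (12, 4)
w2 = Hw1 = ((-1)·12 + 7·4; (-3)·12 + 5·4) = (16, -16)
Ratio at component: 16 / 12 = 1.33333

λ ≈ 1.33333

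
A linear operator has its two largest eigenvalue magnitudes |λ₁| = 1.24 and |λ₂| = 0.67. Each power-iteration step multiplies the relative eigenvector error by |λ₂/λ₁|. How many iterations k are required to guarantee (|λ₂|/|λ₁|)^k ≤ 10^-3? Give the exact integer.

|λ₂/λ₁| = 0.67/1.24 = 0.54032
Need k ≥ ln(10^-3) / ln(0.54032) = -6.9078 / -0.6156 ≈ 11.221
Smallest integer k satisfying the bound: 12

12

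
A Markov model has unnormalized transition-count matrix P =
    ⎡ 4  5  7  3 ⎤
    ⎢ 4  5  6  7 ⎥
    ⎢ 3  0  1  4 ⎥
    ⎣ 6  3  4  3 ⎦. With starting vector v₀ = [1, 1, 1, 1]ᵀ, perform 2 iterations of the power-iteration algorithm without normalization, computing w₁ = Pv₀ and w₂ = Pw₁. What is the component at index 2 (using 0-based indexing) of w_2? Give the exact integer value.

129

w1 = Pv₀ = (19, 22, 8, 16)
w2 = Pw1 = (290, 346, 129, 260)
The requested component of w2 is 129.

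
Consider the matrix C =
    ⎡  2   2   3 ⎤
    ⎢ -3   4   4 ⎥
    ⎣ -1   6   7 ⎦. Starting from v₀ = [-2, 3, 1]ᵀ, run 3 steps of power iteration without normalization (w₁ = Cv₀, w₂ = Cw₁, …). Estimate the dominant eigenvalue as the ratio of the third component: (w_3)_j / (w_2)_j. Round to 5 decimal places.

10.00949

w1 = Cv₀ = (5, 22, 27)
w2 = Cw1 = (135, 181, 316)
w3 = Cw2 = (1580, 1583, 3163)
Ratio at component: 3163 / 316 = 10.00949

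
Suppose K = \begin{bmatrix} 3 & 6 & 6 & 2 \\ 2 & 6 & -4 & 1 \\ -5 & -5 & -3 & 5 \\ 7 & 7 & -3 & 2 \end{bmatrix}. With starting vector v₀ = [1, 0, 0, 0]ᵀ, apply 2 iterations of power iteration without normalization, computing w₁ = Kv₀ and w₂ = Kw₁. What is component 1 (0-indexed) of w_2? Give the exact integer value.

w1 = Kv₀ = (3·1 + 6·0 + 6·0 + 2·0; 2·1 + 6·0 + (-4)·0 + 1·0; (-5)·1 + (-5)·0 + (-3)·0 + 5·0; 7·1 + 7·0 + (-3)·0 + 2·0) = (3, 2, -5, 7)
w2 = Kw1 = (3·3 + 6·2 + 6·(-5) + 2·7; 2·3 + 6·2 + (-4)·(-5) + 1·7; (-5)·3 + (-5)·2 + (-3)·(-5) + 5·7; 7·3 + 7·2 + (-3)·(-5) + 2·7) = (5, 45, 25, 64)
The requested component of w2 is 45.

45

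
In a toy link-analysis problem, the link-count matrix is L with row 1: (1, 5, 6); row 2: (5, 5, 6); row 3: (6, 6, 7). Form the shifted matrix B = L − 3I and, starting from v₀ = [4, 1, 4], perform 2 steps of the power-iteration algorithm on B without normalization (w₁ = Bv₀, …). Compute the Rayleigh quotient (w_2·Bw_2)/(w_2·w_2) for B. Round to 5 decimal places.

μ ≈ 13.00343

B = L − 3I has rows (-2, 5, 6); (5, 2, 6); (6, 6, 4)
w1 = Bv₀ = ((-2)·4 + 5·1 + 6·4; 5·4 + 2·1 + 6·4; 6·4 + 6·1 + 4·4) = (21, 46, 46)
w2 = Bw1 = ((-2)·21 + 5·46 + 6·46; 5·21 + 2·46 + 6·46; 6·21 + 6·46 + 4·46) = (464, 473, 586)
Bw2 = (4953, 6782, 7966)
w2·Bw2 = 10174154; w2·w2 = 782421; μ ≈ 10174154/782421 = 13.00343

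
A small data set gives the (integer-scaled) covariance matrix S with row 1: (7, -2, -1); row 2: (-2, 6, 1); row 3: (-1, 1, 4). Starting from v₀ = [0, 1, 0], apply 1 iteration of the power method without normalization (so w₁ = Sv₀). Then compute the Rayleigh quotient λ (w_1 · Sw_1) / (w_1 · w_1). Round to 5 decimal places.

w1 = Sv₀ = (-2, 6, 1)
Sw1 = (-27, 41, 12)
w1·Sw1 = (-2)·(-27) + 6·41 + 1·12 = 312; w1·w1 = (-2)·(-2) + 6·6 + 1·1 = 41
λ ≈ 312/41 = 7.60976

7.60976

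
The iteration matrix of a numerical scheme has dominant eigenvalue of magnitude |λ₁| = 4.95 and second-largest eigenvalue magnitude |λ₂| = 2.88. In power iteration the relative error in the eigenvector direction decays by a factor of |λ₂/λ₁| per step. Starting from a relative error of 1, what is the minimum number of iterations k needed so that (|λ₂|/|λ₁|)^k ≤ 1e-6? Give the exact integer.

|λ₂/λ₁| = 2.88/4.95 = 0.58182
Need k ≥ ln(1e-6) / ln(0.58182) = -13.8155 / -0.5416 ≈ 25.509
Smallest integer k satisfying the bound: 26

26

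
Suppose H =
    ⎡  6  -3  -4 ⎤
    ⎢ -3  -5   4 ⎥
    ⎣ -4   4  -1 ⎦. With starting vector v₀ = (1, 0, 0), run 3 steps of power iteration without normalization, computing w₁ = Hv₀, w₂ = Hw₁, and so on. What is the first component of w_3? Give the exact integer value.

551

w1 = Hv₀ = (6·1 + (-3)·0 + (-4)·0; (-3)·1 + (-5)·0 + 4·0; (-4)·1 + 4·0 + (-1)·0) = (6, -3, -4)
w2 = Hw1 = (6·6 + (-3)·(-3) + (-4)·(-4); (-3)·6 + (-5)·(-3) + 4·(-4); (-4)·6 + 4·(-3) + (-1)·(-4)) = (61, -19, -32)
w3 = Hw2 = (551, -216, -288)
The requested component of w3 is 551.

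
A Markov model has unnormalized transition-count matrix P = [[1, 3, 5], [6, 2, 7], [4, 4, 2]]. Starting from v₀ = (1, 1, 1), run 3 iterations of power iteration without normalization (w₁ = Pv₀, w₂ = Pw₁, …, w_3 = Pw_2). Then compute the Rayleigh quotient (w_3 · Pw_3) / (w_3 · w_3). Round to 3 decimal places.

λ ≈ 11.065

w1 = Pv₀ = (1·1 + 3·1 + 5·1; 6·1 + 2·1 + 7·1; 4·1 + 4·1 + 2·1) = (9, 15, 10)
w2 = Pw1 = (1·9 + 3·15 + 5·10; 6·9 + 2·15 + 7·10; 4·9 + 4·15 + 2·10) = (104, 154, 116)
w3 = Pw2 = (1146, 1744, 1264)
Pw3 = (12698, 19212, 14088)
w3·Pw3 = 1146·12698 + 1744·19212 + 1264·14088 = 65864868; w3·w3 = 1146·1146 + 1744·1744 + 1264·1264 = 5952548
λ ≈ 65864868/5952548 = 11.065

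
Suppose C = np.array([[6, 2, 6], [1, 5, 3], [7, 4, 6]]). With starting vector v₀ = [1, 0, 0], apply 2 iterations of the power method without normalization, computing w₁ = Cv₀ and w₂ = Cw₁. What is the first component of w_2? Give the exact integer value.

80

w1 = Cv₀ = (6·1 + 2·0 + 6·0; 1·1 + 5·0 + 3·0; 7·1 + 4·0 + 6·0) = (6, 1, 7)
w2 = Cw1 = (6·6 + 2·1 + 6·7; 1·6 + 5·1 + 3·7; 7·6 + 4·1 + 6·7) = (80, 32, 88)
The requested component of w2 is 80.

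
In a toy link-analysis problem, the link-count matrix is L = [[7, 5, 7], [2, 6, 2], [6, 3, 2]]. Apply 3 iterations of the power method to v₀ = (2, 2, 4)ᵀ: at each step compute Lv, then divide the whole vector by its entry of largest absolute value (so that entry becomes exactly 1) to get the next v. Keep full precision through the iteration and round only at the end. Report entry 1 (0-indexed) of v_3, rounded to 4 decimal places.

Lv0 = (52.00000, 24.00000, 26.00000); divide by 52.00000 → v1 = (1.00000, 0.46154, 0.50000)
Lv1 = (12.80769, 5.76923, 8.38462); divide by 12.80769 → v2 = (1.00000, 0.45045, 0.65465)
Lv2 = (13.83483, 6.01201, 8.66066); divide by 13.83483 → v3 = (1.00000, 0.43456, 0.62600)
Requested entry of v3: 4004/9214 = 0.4346

0.4346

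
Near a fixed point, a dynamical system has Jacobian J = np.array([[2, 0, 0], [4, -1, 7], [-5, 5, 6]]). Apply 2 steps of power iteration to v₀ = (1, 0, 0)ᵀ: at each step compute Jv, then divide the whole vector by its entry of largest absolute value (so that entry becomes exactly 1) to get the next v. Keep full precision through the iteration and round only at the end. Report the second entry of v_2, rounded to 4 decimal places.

1.0000

Jv0 = (2.00000, 4.00000, -5.00000); divide by -5.00000 → v1 = (-0.40000, -0.80000, 1.00000)
Jv1 = (-0.80000, 6.20000, 4.00000); divide by 6.20000 → v2 = (-0.12903, 1.00000, 0.64516)
Requested entry of v2: -31/-31 = 1.0000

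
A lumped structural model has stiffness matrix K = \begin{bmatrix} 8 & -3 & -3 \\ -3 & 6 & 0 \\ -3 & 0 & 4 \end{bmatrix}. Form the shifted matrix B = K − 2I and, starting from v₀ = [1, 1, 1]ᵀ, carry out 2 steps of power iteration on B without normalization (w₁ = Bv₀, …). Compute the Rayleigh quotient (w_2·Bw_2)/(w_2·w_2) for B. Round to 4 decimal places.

B = K − 2I has rows (6, -3, -3); (-3, 4, 0); (-3, 0, 2)
w1 = Bv₀ = (0, 1, -1)
w2 = Bw1 = (0, 4, -2)
Bw2 = (-6, 16, -4)
w2·Bw2 = 72; w2·w2 = 20; μ ≈ 72/20 = 3.6000

3.6000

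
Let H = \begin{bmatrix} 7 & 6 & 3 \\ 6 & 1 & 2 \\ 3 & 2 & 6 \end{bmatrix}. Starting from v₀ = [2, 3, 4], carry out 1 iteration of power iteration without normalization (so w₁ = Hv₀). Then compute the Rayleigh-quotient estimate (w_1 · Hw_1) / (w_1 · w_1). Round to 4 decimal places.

12.4480

w1 = Hv₀ = (7·2 + 6·3 + 3·4; 6·2 + 1·3 + 2·4; 3·2 + 2·3 + 6·4) = (44, 23, 36)
Hw1 = (554, 359, 394)
w1·Hw1 = 44·554 + 23·359 + 36·394 = 46817; w1·w1 = 44·44 + 23·23 + 36·36 = 3761
λ ≈ 46817/3761 = 12.4480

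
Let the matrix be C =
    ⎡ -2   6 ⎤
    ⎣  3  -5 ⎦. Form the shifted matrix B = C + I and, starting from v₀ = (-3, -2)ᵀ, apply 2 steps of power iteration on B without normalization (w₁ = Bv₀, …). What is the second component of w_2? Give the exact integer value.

B = C + I has rows (-1, 6); (3, -4)
w1 = Bv₀ = ((-1)·(-3) + 6·(-2); 3·(-3) + (-4)·(-2)) = (-9, -1)
w2 = Bw1 = ((-1)·(-9) + 6·(-1); 3·(-9) + (-4)·(-1)) = (3, -23)
Requested component of w2: -23

-23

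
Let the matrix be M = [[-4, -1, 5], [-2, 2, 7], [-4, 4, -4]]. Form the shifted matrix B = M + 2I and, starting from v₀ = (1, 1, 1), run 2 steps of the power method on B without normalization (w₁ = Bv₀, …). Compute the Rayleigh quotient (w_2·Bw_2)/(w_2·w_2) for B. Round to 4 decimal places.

μ ≈ 2.6809

B = M + 2I has rows (-2, -1, 5); (-2, 4, 7); (-4, 4, -2)
w1 = Bv₀ = ((-2)·1 + (-1)·1 + 5·1; (-2)·1 + 4·1 + 7·1; (-4)·1 + 4·1 + (-2)·1) = (2, 9, -2)
w2 = Bw1 = ((-2)·2 + (-1)·9 + 5·(-2); (-2)·2 + 4·9 + 7·(-2); (-4)·2 + 4·9 + (-2)·(-2)) = (-23, 18, 32)
Bw2 = (188, 342, 100)
w2·Bw2 = 5032; w2·w2 = 1877; μ ≈ 5032/1877 = 2.6809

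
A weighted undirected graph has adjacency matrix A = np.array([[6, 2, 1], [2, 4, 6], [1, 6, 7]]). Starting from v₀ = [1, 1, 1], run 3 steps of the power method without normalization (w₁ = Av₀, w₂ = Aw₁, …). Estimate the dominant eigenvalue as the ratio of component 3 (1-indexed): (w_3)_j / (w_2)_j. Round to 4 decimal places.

w1 = Av₀ = (6·1 + 2·1 + 1·1; 2·1 + 4·1 + 6·1; 1·1 + 6·1 + 7·1) = (9, 12, 14)
w2 = Aw1 = (6·9 + 2·12 + 1·14; 2·9 + 4·12 + 6·14; 1·9 + 6·12 + 7·14) = (92, 150, 179)
w3 = Aw2 = (1031, 1858, 2245)
Ratio at component: 2245 / 179 = 12.5419

12.5419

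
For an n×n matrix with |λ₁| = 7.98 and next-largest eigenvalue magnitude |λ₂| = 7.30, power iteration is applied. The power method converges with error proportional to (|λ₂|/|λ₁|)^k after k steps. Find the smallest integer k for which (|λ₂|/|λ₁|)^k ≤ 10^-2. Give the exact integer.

|λ₂/λ₁| = 7.30/7.98 = 0.91479
Need k ≥ ln(10^-2) / ln(0.91479) = -4.6052 / -0.0891 ≈ 51.706
Smallest integer k satisfying the bound: 52

52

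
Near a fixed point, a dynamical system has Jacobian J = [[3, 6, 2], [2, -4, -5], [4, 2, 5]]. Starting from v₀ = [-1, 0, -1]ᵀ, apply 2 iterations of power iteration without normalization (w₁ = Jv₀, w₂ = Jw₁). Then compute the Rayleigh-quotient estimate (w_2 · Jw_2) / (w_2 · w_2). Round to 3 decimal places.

5.333

w1 = Jv₀ = (3·(-1) + 6·0 + 2·(-1); 2·(-1) + (-4)·0 + (-5)·(-1); 4·(-1) + 2·0 + 5·(-1)) = (-5, 3, -9)
w2 = Jw1 = (3·(-5) + 6·3 + 2·(-9); 2·(-5) + (-4)·3 + (-5)·(-9); 4·(-5) + 2·3 + 5·(-9)) = (-15, 23, -59)
Jw2 = (-25, 173, -309)
w2·Jw2 = (-15)·(-25) + 23·173 + (-59)·(-309) = 22585; w2·w2 = (-15)·(-15) + 23·23 + (-59)·(-59) = 4235
λ ≈ 22585/4235 = 5.333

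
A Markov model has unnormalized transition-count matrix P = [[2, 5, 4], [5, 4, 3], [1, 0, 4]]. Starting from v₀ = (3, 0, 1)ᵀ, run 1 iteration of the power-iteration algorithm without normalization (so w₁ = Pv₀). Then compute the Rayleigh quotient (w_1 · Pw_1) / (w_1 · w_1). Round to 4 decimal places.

8.9218

w1 = Pv₀ = (10, 18, 7)
Pw1 = (138, 143, 38)
w1·Pw1 = 10·138 + 18·143 + 7·38 = 4220; w1·w1 = 10·10 + 18·18 + 7·7 = 473
λ ≈ 4220/473 = 8.9218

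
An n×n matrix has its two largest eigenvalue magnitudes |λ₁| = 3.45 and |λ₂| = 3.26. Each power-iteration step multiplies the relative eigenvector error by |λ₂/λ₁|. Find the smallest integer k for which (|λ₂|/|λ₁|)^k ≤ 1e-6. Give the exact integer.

244

|λ₂/λ₁| = 3.26/3.45 = 0.94493
Need k ≥ ln(1e-6) / ln(0.94493) = -13.8155 / -0.0566 ≈ 243.888
Smallest integer k satisfying the bound: 244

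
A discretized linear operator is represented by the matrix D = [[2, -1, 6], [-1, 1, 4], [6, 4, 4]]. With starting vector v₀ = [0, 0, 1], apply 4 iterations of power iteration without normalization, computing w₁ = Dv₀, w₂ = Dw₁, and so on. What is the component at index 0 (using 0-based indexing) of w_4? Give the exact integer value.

3782

w1 = Dv₀ = (2·0 + (-1)·0 + 6·1; (-1)·0 + 1·0 + 4·1; 6·0 + 4·0 + 4·1) = (6, 4, 4)
w2 = Dw1 = (2·6 + (-1)·4 + 6·4; (-1)·6 + 1·4 + 4·4; 6·6 + 4·4 + 4·4) = (32, 14, 68)
w3 = Dw2 = (458, 254, 520)
w4 = Dw3 = (3782, 1876, 5844)
The requested component of w4 is 3782.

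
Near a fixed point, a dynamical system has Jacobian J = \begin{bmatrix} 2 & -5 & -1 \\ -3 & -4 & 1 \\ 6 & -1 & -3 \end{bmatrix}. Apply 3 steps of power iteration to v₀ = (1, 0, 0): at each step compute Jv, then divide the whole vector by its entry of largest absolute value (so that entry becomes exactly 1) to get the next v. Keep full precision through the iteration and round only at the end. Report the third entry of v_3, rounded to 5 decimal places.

Jv0 = (2.000000, -3.000000, 6.000000); divide by 6.000000 → v1 = (0.333333, -0.500000, 1.000000)
Jv1 = (2.166667, 2.000000, -0.500000); divide by 2.166667 → v2 = (1.000000, 0.923077, -0.230769)
Jv2 = (-2.384615, -6.923077, 5.769231); divide by -6.923077 → v3 = (0.344444, 1.000000, -0.833333)
Requested entry of v3: 75/-90 = -0.83333

-0.83333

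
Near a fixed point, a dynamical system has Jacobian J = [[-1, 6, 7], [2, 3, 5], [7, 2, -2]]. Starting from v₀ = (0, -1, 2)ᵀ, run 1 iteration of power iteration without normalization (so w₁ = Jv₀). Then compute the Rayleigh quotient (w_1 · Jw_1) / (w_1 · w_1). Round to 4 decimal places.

-3.4027

w1 = Jv₀ = ((-1)·0 + 6·(-1) + 7·2; 2·0 + 3·(-1) + 5·2; 7·0 + 2·(-1) + (-2)·2) = (8, 7, -6)
Jw1 = (-8, 7, 82)
w1·Jw1 = 8·(-8) + 7·7 + (-6)·82 = -507; w1·w1 = 8·8 + 7·7 + (-6)·(-6) = 149
λ ≈ -507/149 = -3.4027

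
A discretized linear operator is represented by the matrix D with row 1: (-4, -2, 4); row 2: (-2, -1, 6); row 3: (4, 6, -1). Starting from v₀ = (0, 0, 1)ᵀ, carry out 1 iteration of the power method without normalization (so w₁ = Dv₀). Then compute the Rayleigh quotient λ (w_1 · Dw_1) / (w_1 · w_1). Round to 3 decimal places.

w1 = Dv₀ = ((-4)·0 + (-2)·0 + 4·1; (-2)·0 + (-1)·0 + 6·1; 4·0 + 6·0 + (-1)·1) = (4, 6, -1)
Dw1 = (-32, -20, 53)
w1·Dw1 = 4·(-32) + 6·(-20) + (-1)·53 = -301; w1·w1 = 4·4 + 6·6 + (-1)·(-1) = 53
λ ≈ -301/53 = -5.679

λ ≈ -5.679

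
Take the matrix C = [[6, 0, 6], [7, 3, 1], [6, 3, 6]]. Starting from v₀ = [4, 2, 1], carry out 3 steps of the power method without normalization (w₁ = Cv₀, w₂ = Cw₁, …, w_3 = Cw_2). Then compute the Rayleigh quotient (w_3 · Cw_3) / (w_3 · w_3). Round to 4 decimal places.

w1 = Cv₀ = (30, 35, 36)
w2 = Cw1 = (396, 351, 501)
w3 = Cw2 = (5382, 4326, 6435)
Cw3 = (70902, 57087, 83880)
w3·Cw3 = 5382·70902 + 4326·57087 + 6435·83880 = 1168320726; w3·w3 = 5382·5382 + 4326·4326 + 6435·6435 = 89089425
λ ≈ 1168320726/89089425 = 13.1140

λ ≈ 13.1140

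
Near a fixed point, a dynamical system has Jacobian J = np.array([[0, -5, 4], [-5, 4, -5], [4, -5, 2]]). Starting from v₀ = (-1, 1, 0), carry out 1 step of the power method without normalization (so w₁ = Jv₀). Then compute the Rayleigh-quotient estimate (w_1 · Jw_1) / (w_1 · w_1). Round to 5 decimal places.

11.26203

w1 = Jv₀ = (0·(-1) + (-5)·1 + 4·0; (-5)·(-1) + 4·1 + (-5)·0; 4·(-1) + (-5)·1 + 2·0) = (-5, 9, -9)
Jw1 = (-81, 106, -83)
w1·Jw1 = (-5)·(-81) + 9·106 + (-9)·(-83) = 2106; w1·w1 = (-5)·(-5) + 9·9 + (-9)·(-9) = 187
λ ≈ 2106/187 = 11.26203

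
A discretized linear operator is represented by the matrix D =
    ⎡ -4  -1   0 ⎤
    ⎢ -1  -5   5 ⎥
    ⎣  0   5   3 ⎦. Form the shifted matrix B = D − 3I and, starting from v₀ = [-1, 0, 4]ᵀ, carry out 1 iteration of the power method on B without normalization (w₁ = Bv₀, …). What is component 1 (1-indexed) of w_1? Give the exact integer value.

7

B = D − 3I has rows (-7, -1, 0); (-1, -8, 5); (0, 5, 0)
w1 = Bv₀ = (7, 21, 0)
Requested component of w1: 7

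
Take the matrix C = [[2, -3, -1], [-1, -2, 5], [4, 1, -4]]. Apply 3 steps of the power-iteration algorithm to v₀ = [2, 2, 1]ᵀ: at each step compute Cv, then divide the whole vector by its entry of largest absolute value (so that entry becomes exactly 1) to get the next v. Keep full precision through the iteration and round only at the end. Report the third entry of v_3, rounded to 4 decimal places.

Cv0 = (-3.00000, -1.00000, 6.00000); divide by 6.00000 → v1 = (-0.50000, -0.16667, 1.00000)
Cv1 = (-1.50000, 5.83333, -6.16667); divide by -6.16667 → v2 = (0.24324, -0.94595, 1.00000)
Cv2 = (2.32432, 6.64865, -3.97297); divide by 6.64865 → v3 = (0.34959, 1.00000, -0.59756)
Requested entry of v3: 147/-246 = -0.5976

-0.5976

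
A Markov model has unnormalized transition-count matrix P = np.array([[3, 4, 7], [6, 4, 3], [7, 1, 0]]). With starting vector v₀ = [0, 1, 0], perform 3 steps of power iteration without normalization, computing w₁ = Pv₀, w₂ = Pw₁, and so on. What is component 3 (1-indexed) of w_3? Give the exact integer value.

w1 = Pv₀ = (3·0 + 4·1 + 7·0; 6·0 + 4·1 + 3·0; 7·0 + 1·1 + 0·0) = (4, 4, 1)
w2 = Pw1 = (3·4 + 4·4 + 7·1; 6·4 + 4·4 + 3·1; 7·4 + 1·4 + 0·1) = (35, 43, 32)
w3 = Pw2 = (501, 478, 288)
The requested component of w3 is 288.

288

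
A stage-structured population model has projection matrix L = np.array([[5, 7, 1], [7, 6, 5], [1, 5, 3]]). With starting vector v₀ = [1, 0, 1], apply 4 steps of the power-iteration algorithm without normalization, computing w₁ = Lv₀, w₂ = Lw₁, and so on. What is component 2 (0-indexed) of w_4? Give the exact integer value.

w1 = Lv₀ = (6, 12, 4)
w2 = Lw1 = (118, 134, 78)
w3 = Lw2 = (1606, 2020, 1022)
w4 = Lw3 = (23192, 28472, 14772)
The requested component of w4 is 14772.

14772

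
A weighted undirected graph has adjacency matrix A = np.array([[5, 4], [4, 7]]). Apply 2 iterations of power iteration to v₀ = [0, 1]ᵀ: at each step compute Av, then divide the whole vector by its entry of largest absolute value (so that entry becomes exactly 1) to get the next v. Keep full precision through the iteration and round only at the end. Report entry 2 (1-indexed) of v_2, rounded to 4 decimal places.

Av0 = (4.00000, 7.00000); divide by 7.00000 → v1 = (0.57143, 1.00000)
Av1 = (6.85714, 9.28571); divide by 9.28571 → v2 = (0.73846, 1.00000)
Requested entry of v2: 65/65 = 1.0000

1.0000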